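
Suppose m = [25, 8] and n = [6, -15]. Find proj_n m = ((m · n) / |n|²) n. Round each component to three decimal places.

(0.690, -1.724)

m · n = 25·6 + 8·(-15) = 150 - 120 = 30
|n|² = 36 + 225 = 261
proj_n m = (30/261) · (6, -15) ≈ (0.690, -1.724)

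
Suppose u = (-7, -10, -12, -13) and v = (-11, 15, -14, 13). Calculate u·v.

-74

u · v = (-7)·(-11) + (-10)·15 + (-12)·(-14) + (-13)·13 = 77 - 150 + 168 - 169 = -74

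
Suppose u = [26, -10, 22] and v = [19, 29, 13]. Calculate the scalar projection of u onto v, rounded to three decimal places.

13.234

u · v = 26·19 + (-10)·29 + 22·13 = 494 - 290 + 286 = 490
|v| = √(361 + 841 + 169) = √1371 ≈ 37.0270
comp_v u = 490 / √1371 ≈ 13.234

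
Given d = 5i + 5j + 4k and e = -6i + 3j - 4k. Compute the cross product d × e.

i: 5·(-4) - 4·3 = -20 - 12 = -32
j: 4·(-6) - 5·(-4) = -24 - (-20) = -4
k: 5·3 - 5·(-6) = 15 - (-30) = 45
d × e = (-32, -4, 45)

(-32, -4, 45)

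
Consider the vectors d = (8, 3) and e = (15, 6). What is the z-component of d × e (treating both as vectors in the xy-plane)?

8·6 - 3·15 = 48 - 45 = 3

3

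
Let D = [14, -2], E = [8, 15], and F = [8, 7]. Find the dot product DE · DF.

DE = E − D = (-6, 17)
DF = F − D = (-6, 9)
DE · DF = (-6)·(-6) + 17·9 = 36 + 153 = 189

189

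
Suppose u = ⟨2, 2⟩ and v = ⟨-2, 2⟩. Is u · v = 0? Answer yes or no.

u · v = 2·(-2) + 2·2 = -4 + 4 = 0
Zero, so the vectors are orthogonal.

yes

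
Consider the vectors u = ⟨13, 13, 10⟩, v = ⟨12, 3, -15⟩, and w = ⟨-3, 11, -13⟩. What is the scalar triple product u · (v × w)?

5661

v × w:
i: 3·(-13) - (-15)·11 = -39 - (-165) = 126
j: (-15)·(-3) - 12·(-13) = 45 - (-156) = 201
k: 12·11 - 3·(-3) = 132 - (-9) = 141
v × w = (126, 201, 141)
u · (v × w) = 13·126 + 13·201 + 10·141 = 1638 + 2613 + 1410 = 5661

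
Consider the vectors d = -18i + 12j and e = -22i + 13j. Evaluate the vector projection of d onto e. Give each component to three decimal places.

d · e = (-18)·(-22) + 12·13 = 396 + 156 = 552
|e|² = 484 + 169 = 653
proj_e d = (552/653) · (-22, 13) ≈ (-18.597, 10.989)

(-18.597, 10.989)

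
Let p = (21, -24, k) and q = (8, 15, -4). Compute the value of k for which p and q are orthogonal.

-48

p · q = 21·8 + (-24)·15 + k·(-4) = -192 - 4k
Set equal to 0: -4k = 192, so k = -48.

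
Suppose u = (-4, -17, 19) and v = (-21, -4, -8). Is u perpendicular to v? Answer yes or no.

yes

u · v = (-4)·(-21) + (-17)·(-4) + 19·(-8) = 84 + 68 - 152 = 0
Zero, so the vectors are orthogonal.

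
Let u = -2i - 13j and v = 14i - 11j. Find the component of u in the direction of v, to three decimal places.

u · v = (-2)·14 + (-13)·(-11) = -28 + 143 = 115
|v| = √(196 + 121) = √317 ≈ 17.8045
comp_v u = 115 / √317 ≈ 6.459

6.459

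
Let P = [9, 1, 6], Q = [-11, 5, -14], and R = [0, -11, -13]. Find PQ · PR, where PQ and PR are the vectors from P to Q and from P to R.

PQ = Q − P = (-20, 4, -20)
PR = R − P = (-9, -12, -19)
PQ · PR = (-20)·(-9) + 4·(-12) + (-20)·(-19) = 180 - 48 + 380 = 512

512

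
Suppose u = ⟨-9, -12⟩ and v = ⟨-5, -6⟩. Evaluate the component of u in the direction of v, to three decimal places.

u · v = (-9)·(-5) + (-12)·(-6) = 45 + 72 = 117
|v| = √(25 + 36) = √61 ≈ 7.8102
comp_v u = 117 / √61 ≈ 14.980

14.980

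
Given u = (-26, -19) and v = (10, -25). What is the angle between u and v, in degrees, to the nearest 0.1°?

75.6

u · v = (-26)·10 + (-19)·(-25) = -260 + 475 = 215
|u|² = 676 + 361 = 1037,  |u| = √1037 ≈ 32.202484
|v|² = 100 + 625 = 725,  |v| = √725 ≈ 26.925824
cos θ = 215 / (32.202484 · 26.925824) ≈ 0.24796
θ = arccos(0.24796) ≈ 75.6°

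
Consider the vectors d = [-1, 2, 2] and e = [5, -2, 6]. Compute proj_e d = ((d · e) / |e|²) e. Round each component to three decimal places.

d · e = (-1)·5 + 2·(-2) + 2·6 = -5 - 4 + 12 = 3
|e|² = 25 + 4 + 36 = 65
proj_e d = (3/65) · (5, -2, 6) ≈ (0.231, -0.092, 0.277)

(0.231, -0.092, 0.277)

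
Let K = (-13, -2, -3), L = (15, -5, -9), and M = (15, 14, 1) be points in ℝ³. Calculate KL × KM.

KL = (28, -3, -6)
KM = (28, 16, 4)
i: (-3)·4 - (-6)·16 = -12 - (-96) = 84
j: (-6)·28 - 28·4 = -168 - 112 = -280
k: 28·16 - (-3)·28 = 448 - (-84) = 532
KL × KM = (84, -280, 532)

(84, -280, 532)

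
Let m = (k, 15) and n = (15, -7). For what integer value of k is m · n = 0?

7

m · n = k·15 + 15·(-7) = -105 + 15k
Set equal to 0: 15k = 105, so k = 7.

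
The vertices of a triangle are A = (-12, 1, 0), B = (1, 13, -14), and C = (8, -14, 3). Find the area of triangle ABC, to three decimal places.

AB = (13, 12, -14),  AC = (20, -15, 3)
i: 12·3 - (-14)·(-15) = 36 - 210 = -174
j: (-14)·20 - 13·3 = -280 - 39 = -319
k: 13·(-15) - 12·20 = -195 - 240 = -435
AB × AC = (-174, -319, -435)
|AB × AC| = √321262 ≈ 566.7998
area = ½ · 566.7998 ≈ 283.400

283.400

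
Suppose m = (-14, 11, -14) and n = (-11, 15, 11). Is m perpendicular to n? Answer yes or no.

m · n = (-14)·(-11) + 11·15 + (-14)·11 = 154 + 165 - 154 = 165
Nonzero, so the vectors are not orthogonal.

no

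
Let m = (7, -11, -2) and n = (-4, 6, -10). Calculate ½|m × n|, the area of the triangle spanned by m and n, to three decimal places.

72.409

i: (-11)·(-10) - (-2)·6 = 110 - (-12) = 122
j: (-2)·(-4) - 7·(-10) = 8 - (-70) = 78
k: 7·6 - (-11)·(-4) = 42 - 44 = -2
m × n = (122, 78, -2)
|m × n| = √(122² + 78² + (-2)²) = √20972 ≈ 144.8171
area = ½ · 144.8171 ≈ 72.409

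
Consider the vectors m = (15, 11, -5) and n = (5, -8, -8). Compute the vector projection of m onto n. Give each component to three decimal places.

m · n = 15·5 + 11·(-8) + (-5)·(-8) = 75 - 88 + 40 = 27
|n|² = 25 + 64 + 64 = 153
proj_n m = (27/153) · (5, -8, -8) ≈ (0.882, -1.412, -1.412)

(0.882, -1.412, -1.412)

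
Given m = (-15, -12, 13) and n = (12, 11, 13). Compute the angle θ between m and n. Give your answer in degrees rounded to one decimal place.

m · n = (-15)·12 + (-12)·11 + 13·13 = -180 - 132 + 169 = -143
|m|² = 225 + 144 + 169 = 538,  |m| = √538 ≈ 23.194827
|n|² = 144 + 121 + 169 = 434,  |n| = √434 ≈ 20.832667
cos θ = -143 / (23.194827 · 20.832667) ≈ -0.29594
θ = arccos(-0.29594) ≈ 107.2°

107.2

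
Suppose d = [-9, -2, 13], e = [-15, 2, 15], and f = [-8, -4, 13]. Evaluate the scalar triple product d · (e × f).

64

e × f:
i: 2·13 - 15·(-4) = 26 - (-60) = 86
j: 15·(-8) - (-15)·13 = -120 - (-195) = 75
k: (-15)·(-4) - 2·(-8) = 60 - (-16) = 76
e × f = (86, 75, 76)
d · (e × f) = (-9)·86 + (-2)·75 + 13·76 = -774 - 150 + 988 = 64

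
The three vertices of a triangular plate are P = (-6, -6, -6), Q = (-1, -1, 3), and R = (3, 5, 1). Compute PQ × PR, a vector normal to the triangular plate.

(-64, 46, 10)

PQ = (5, 5, 9)
PR = (9, 11, 7)
i: 5·7 - 9·11 = 35 - 99 = -64
j: 9·9 - 5·7 = 81 - 35 = 46
k: 5·11 - 5·9 = 55 - 45 = 10
PQ × PR = (-64, 46, 10)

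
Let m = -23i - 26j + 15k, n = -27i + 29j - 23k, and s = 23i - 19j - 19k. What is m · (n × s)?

n × s:
i: 29·(-19) - (-23)·(-19) = -551 - 437 = -988
j: (-23)·23 - (-27)·(-19) = -529 - 513 = -1042
k: (-27)·(-19) - 29·23 = 513 - 667 = -154
n × s = (-988, -1042, -154)
m · (n × s) = (-23)·(-988) + (-26)·(-1042) + 15·(-154) = 22724 + 27092 - 2310 = 47506

47506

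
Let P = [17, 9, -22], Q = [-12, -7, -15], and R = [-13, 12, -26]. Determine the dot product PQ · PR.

794

PQ = Q − P = (-29, -16, 7)
PR = R − P = (-30, 3, -4)
PQ · PR = (-29)·(-30) + (-16)·3 + 7·(-4) = 870 - 48 - 28 = 794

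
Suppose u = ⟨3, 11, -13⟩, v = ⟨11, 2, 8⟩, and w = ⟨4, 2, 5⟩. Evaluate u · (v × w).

v × w:
i: 2·5 - 8·2 = 10 - 16 = -6
j: 8·4 - 11·5 = 32 - 55 = -23
k: 11·2 - 2·4 = 22 - 8 = 14
v × w = (-6, -23, 14)
u · (v × w) = 3·(-6) + 11·(-23) + (-13)·14 = -18 - 253 - 182 = -453

-453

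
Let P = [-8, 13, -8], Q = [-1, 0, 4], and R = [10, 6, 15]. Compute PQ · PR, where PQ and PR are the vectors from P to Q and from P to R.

493

PQ = Q − P = (7, -13, 12)
PR = R − P = (18, -7, 23)
PQ · PR = 7·18 + (-13)·(-7) + 12·23 = 126 + 91 + 276 = 493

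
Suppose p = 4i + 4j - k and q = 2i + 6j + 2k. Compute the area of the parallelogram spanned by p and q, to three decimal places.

i: 4·2 - (-1)·6 = 8 - (-6) = 14
j: (-1)·2 - 4·2 = -2 - 8 = -10
k: 4·6 - 4·2 = 24 - 8 = 16
p × q = (14, -10, 16)
|p × q| = √(14² + (-10)² + 16²) = √552 ≈ 23.4947

23.495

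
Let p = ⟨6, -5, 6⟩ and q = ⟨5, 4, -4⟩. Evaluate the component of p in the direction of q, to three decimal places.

-1.854

p · q = 6·5 + (-5)·4 + 6·(-4) = 30 - 20 - 24 = -14
|q| = √(25 + 16 + 16) = √57 ≈ 7.5498
comp_q p = -14 / √57 ≈ -1.854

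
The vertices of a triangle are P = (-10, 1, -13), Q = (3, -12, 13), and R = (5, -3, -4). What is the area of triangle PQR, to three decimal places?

PQ = (13, -13, 26),  PR = (15, -4, 9)
i: (-13)·9 - 26·(-4) = -117 - (-104) = -13
j: 26·15 - 13·9 = 390 - 117 = 273
k: 13·(-4) - (-13)·15 = -52 - (-195) = 143
PQ × PR = (-13, 273, 143)
|PQ × PR| = √95147 ≈ 308.4591
area = ½ · 308.4591 ≈ 154.230

154.230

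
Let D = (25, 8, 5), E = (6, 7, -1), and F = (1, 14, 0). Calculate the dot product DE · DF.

DE = E − D = (-19, -1, -6)
DF = F − D = (-24, 6, -5)
DE · DF = (-19)·(-24) + (-1)·6 + (-6)·(-5) = 456 - 6 + 30 = 480

480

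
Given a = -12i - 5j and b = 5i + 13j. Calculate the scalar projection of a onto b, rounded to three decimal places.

a · b = (-12)·5 + (-5)·13 = -60 - 65 = -125
|b| = √(25 + 169) = √194 ≈ 13.9284
comp_b a = -125 / √194 ≈ -8.974

-8.974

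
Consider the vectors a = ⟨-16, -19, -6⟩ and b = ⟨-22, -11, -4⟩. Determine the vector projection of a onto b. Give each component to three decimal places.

(-20.725, -10.362, -3.768)

a · b = (-16)·(-22) + (-19)·(-11) + (-6)·(-4) = 352 + 209 + 24 = 585
|b|² = 484 + 121 + 16 = 621
proj_b a = (585/621) · (-22, -11, -4) ≈ (-20.725, -10.362, -3.768)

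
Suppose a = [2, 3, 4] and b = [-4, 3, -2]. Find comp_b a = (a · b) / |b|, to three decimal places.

a · b = 2·(-4) + 3·3 + 4·(-2) = -8 + 9 - 8 = -7
|b| = √(16 + 9 + 4) = √29 ≈ 5.3852
comp_b a = -7 / √29 ≈ -1.300

-1.300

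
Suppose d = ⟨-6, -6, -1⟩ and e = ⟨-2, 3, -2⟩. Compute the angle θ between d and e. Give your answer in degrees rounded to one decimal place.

96.5

d · e = (-6)·(-2) + (-6)·3 + (-1)·(-2) = 12 - 18 + 2 = -4
|d|² = 36 + 36 + 1 = 73,  |d| = √73 ≈ 8.544004
|e|² = 4 + 9 + 4 = 17,  |e| = √17 ≈ 4.123106
cos θ = -4 / (8.544004 · 4.123106) ≈ -0.11355
θ = arccos(-0.11355) ≈ 96.5°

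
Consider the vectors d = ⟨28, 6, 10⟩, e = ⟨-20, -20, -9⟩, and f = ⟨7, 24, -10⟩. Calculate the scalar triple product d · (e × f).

e × f:
i: (-20)·(-10) - (-9)·24 = 200 - (-216) = 416
j: (-9)·7 - (-20)·(-10) = -63 - 200 = -263
k: (-20)·24 - (-20)·7 = -480 - (-140) = -340
e × f = (416, -263, -340)
d · (e × f) = 28·416 + 6·(-263) + 10·(-340) = 11648 - 1578 - 3400 = 6670

6670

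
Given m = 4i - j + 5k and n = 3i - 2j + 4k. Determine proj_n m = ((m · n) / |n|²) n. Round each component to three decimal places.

(3.517, -2.345, 4.690)

m · n = 4·3 + (-1)·(-2) + 5·4 = 12 + 2 + 20 = 34
|n|² = 9 + 4 + 16 = 29
proj_n m = (34/29) · (3, -2, 4) ≈ (3.517, -2.345, 4.690)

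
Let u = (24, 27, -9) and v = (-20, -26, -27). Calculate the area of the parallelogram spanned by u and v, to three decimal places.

1272.796

i: 27·(-27) - (-9)·(-26) = -729 - 234 = -963
j: (-9)·(-20) - 24·(-27) = 180 - (-648) = 828
k: 24·(-26) - 27·(-20) = -624 - (-540) = -84
u × v = (-963, 828, -84)
|u × v| = √((-963)² + 828² + (-84)²) = √1620009 ≈ 1272.7957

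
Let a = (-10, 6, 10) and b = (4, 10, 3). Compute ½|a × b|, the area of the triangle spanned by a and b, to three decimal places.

i: 6·3 - 10·10 = 18 - 100 = -82
j: 10·4 - (-10)·3 = 40 - (-30) = 70
k: (-10)·10 - 6·4 = -100 - 24 = -124
a × b = (-82, 70, -124)
|a × b| = √((-82)² + 70² + (-124)²) = √27000 ≈ 164.3168
area = ½ · 164.3168 ≈ 82.158

82.158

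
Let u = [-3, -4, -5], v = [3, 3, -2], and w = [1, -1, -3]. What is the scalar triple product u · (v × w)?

v × w:
i: 3·(-3) - (-2)·(-1) = -9 - 2 = -11
j: (-2)·1 - 3·(-3) = -2 - (-9) = 7
k: 3·(-1) - 3·1 = -3 - 3 = -6
v × w = (-11, 7, -6)
u · (v × w) = (-3)·(-11) + (-4)·7 + (-5)·(-6) = 33 - 28 + 30 = 35

35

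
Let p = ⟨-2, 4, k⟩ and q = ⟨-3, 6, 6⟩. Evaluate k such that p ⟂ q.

p · q = (-2)·(-3) + 4·6 + k·6 = 30 + 6k
Set equal to 0: 6k = -30, so k = -5.

-5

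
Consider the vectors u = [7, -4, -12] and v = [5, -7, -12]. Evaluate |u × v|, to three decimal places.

i: (-4)·(-12) - (-12)·(-7) = 48 - 84 = -36
j: (-12)·5 - 7·(-12) = -60 - (-84) = 24
k: 7·(-7) - (-4)·5 = -49 - (-20) = -29
u × v = (-36, 24, -29)
|u × v| = √((-36)² + 24² + (-29)²) = √2713 ≈ 52.0865

52.086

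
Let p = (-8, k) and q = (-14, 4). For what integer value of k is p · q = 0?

-28

p · q = (-8)·(-14) + k·4 = 112 + 4k
Set equal to 0: 4k = -112, so k = -28.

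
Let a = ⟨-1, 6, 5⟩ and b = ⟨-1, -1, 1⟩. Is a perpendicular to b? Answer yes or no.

a · b = (-1)·(-1) + 6·(-1) + 5·1 = 1 - 6 + 5 = 0
Zero, so the vectors are orthogonal.

yes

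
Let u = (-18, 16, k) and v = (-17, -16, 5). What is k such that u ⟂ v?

-10

u · v = (-18)·(-17) + 16·(-16) + k·5 = 50 + 5k
Set equal to 0: 5k = -50, so k = -10.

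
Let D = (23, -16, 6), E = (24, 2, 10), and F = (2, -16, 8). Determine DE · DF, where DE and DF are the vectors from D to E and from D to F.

DE = E − D = (1, 18, 4)
DF = F − D = (-21, 0, 2)
DE · DF = 1·(-21) + 18·0 + 4·2 = -21 + 0 + 8 = -13

-13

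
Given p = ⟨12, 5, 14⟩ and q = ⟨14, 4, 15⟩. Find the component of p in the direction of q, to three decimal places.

p · q = 12·14 + 5·4 + 14·15 = 168 + 20 + 210 = 398
|q| = √(196 + 16 + 225) = √437 ≈ 20.9045
comp_q p = 398 / √437 ≈ 19.039

19.039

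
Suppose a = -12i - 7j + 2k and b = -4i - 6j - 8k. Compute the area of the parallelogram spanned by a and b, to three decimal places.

131.818

i: (-7)·(-8) - 2·(-6) = 56 - (-12) = 68
j: 2·(-4) - (-12)·(-8) = -8 - 96 = -104
k: (-12)·(-6) - (-7)·(-4) = 72 - 28 = 44
a × b = (68, -104, 44)
|a × b| = √(68² + (-104)² + 44²) = √17376 ≈ 131.8181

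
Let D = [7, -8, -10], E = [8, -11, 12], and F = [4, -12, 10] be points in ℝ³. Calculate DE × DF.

(28, -86, -13)

DE = (1, -3, 22)
DF = (-3, -4, 20)
i: (-3)·20 - 22·(-4) = -60 - (-88) = 28
j: 22·(-3) - 1·20 = -66 - 20 = -86
k: 1·(-4) - (-3)·(-3) = -4 - 9 = -13
DE × DF = (28, -86, -13)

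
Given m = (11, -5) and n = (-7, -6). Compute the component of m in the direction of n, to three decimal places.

-5.098

m · n = 11·(-7) + (-5)·(-6) = -77 + 30 = -47
|n| = √(49 + 36) = √85 ≈ 9.2195
comp_n m = -47 / √85 ≈ -5.098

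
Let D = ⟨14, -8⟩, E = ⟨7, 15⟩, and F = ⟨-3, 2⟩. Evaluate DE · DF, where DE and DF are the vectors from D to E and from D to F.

DE = E − D = (-7, 23)
DF = F − D = (-17, 10)
DE · DF = (-7)·(-17) + 23·10 = 119 + 230 = 349

349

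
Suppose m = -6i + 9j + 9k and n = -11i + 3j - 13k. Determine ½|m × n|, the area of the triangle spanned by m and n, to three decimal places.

121.064

i: 9·(-13) - 9·3 = -117 - 27 = -144
j: 9·(-11) - (-6)·(-13) = -99 - 78 = -177
k: (-6)·3 - 9·(-11) = -18 - (-99) = 81
m × n = (-144, -177, 81)
|m × n| = √((-144)² + (-177)² + 81²) = √58626 ≈ 242.1281
area = ½ · 242.1281 ≈ 121.064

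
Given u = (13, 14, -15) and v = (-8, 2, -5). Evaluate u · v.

u · v = 13·(-8) + 14·2 + (-15)·(-5) = -104 + 28 + 75 = -1

-1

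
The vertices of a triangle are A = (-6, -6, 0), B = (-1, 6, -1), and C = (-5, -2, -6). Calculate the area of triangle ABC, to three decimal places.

AB = (5, 12, -1),  AC = (1, 4, -6)
i: 12·(-6) - (-1)·4 = -72 - (-4) = -68
j: (-1)·1 - 5·(-6) = -1 - (-30) = 29
k: 5·4 - 12·1 = 20 - 12 = 8
AB × AC = (-68, 29, 8)
|AB × AC| = √5529 ≈ 74.3572
area = ½ · 74.3572 ≈ 37.179

37.179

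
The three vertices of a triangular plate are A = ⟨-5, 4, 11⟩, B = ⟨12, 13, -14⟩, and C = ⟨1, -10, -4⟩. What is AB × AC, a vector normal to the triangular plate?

(-485, 105, -292)

AB = (17, 9, -25)
AC = (6, -14, -15)
i: 9·(-15) - (-25)·(-14) = -135 - 350 = -485
j: (-25)·6 - 17·(-15) = -150 - (-255) = 105
k: 17·(-14) - 9·6 = -238 - 54 = -292
AB × AC = (-485, 105, -292)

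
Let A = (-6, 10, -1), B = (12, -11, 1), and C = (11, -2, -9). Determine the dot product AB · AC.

AB = B − A = (18, -21, 2)
AC = C − A = (17, -12, -8)
AB · AC = 18·17 + (-21)·(-12) + 2·(-8) = 306 + 252 - 16 = 542

542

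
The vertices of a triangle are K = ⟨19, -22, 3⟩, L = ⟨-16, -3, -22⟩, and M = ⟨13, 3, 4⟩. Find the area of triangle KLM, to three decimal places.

506.972

KL = (-35, 19, -25),  KM = (-6, 25, 1)
i: 19·1 - (-25)·25 = 19 - (-625) = 644
j: (-25)·(-6) - (-35)·1 = 150 - (-35) = 185
k: (-35)·25 - 19·(-6) = -875 - (-114) = -761
KL × KM = (644, 185, -761)
|KL × KM| = √1028082 ≈ 1013.9438
area = ½ · 1013.9438 ≈ 506.972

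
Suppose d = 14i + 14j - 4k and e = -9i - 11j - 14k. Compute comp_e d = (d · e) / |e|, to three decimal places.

-11.228

d · e = 14·(-9) + 14·(-11) + (-4)·(-14) = -126 - 154 + 56 = -224
|e| = √(81 + 121 + 196) = √398 ≈ 19.9499
comp_e d = -224 / √398 ≈ -11.228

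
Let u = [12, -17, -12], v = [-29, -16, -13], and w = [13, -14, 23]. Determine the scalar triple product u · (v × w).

v × w:
i: (-16)·23 - (-13)·(-14) = -368 - 182 = -550
j: (-13)·13 - (-29)·23 = -169 - (-667) = 498
k: (-29)·(-14) - (-16)·13 = 406 - (-208) = 614
v × w = (-550, 498, 614)
u · (v × w) = 12·(-550) + (-17)·498 + (-12)·614 = -6600 - 8466 - 7368 = -22434

-22434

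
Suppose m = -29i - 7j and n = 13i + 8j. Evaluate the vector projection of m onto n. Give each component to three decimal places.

m · n = (-29)·13 + (-7)·8 = -377 - 56 = -433
|n|² = 169 + 64 = 233
proj_n m = (-433/233) · (13, 8) ≈ (-24.159, -14.867)

(-24.159, -14.867)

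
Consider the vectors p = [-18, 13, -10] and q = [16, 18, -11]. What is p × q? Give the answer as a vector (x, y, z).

i: 13·(-11) - (-10)·18 = -143 - (-180) = 37
j: (-10)·16 - (-18)·(-11) = -160 - 198 = -358
k: (-18)·18 - 13·16 = -324 - 208 = -532
p × q = (37, -358, -532)

(37, -358, -532)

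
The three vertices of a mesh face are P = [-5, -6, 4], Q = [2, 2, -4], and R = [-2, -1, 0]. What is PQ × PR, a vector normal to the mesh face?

(8, 4, 11)

PQ = (7, 8, -8)
PR = (3, 5, -4)
i: 8·(-4) - (-8)·5 = -32 - (-40) = 8
j: (-8)·3 - 7·(-4) = -24 - (-28) = 4
k: 7·5 - 8·3 = 35 - 24 = 11
PQ × PR = (8, 4, 11)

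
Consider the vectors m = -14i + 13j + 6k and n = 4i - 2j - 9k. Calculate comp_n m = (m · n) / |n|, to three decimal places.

m · n = (-14)·4 + 13·(-2) + 6·(-9) = -56 - 26 - 54 = -136
|n| = √(16 + 4 + 81) = √101 ≈ 10.0499
comp_n m = -136 / √101 ≈ -13.533

-13.533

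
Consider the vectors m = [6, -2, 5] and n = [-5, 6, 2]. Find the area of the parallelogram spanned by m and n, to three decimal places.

56.577

i: (-2)·2 - 5·6 = -4 - 30 = -34
j: 5·(-5) - 6·2 = -25 - 12 = -37
k: 6·6 - (-2)·(-5) = 36 - 10 = 26
m × n = (-34, -37, 26)
|m × n| = √((-34)² + (-37)² + 26²) = √3201 ≈ 56.5774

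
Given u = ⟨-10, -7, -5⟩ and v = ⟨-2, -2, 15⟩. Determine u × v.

i: (-7)·15 - (-5)·(-2) = -105 - 10 = -115
j: (-5)·(-2) - (-10)·15 = 10 - (-150) = 160
k: (-10)·(-2) - (-7)·(-2) = 20 - 14 = 6
u × v = (-115, 160, 6)

(-115, 160, 6)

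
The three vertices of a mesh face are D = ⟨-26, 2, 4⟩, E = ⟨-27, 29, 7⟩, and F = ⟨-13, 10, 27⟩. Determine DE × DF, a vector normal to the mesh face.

(597, 62, -359)

DE = (-1, 27, 3)
DF = (13, 8, 23)
i: 27·23 - 3·8 = 621 - 24 = 597
j: 3·13 - (-1)·23 = 39 - (-23) = 62
k: (-1)·8 - 27·13 = -8 - 351 = -359
DE × DF = (597, 62, -359)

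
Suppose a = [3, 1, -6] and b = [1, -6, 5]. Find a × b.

i: 1·5 - (-6)·(-6) = 5 - 36 = -31
j: (-6)·1 - 3·5 = -6 - 15 = -21
k: 3·(-6) - 1·1 = -18 - 1 = -19
a × b = (-31, -21, -19)

(-31, -21, -19)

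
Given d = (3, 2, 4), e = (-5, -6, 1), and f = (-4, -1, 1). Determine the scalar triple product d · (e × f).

e × f:
i: (-6)·1 - 1·(-1) = -6 - (-1) = -5
j: 1·(-4) - (-5)·1 = -4 - (-5) = 1
k: (-5)·(-1) - (-6)·(-4) = 5 - 24 = -19
e × f = (-5, 1, -19)
d · (e × f) = 3·(-5) + 2·1 + 4·(-19) = -15 + 2 - 76 = -89

-89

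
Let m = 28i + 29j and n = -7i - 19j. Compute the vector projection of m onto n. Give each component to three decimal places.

m · n = 28·(-7) + 29·(-19) = -196 - 551 = -747
|n|² = 49 + 361 = 410
proj_n m = (-747/410) · (-7, -19) ≈ (12.754, 34.617)

(12.754, 34.617)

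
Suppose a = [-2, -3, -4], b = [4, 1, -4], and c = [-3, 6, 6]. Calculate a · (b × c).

-132

b × c:
i: 1·6 - (-4)·6 = 6 - (-24) = 30
j: (-4)·(-3) - 4·6 = 12 - 24 = -12
k: 4·6 - 1·(-3) = 24 - (-3) = 27
b × c = (30, -12, 27)
a · (b × c) = (-2)·30 + (-3)·(-12) + (-4)·27 = -60 + 36 - 108 = -132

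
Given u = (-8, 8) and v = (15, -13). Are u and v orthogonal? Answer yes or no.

no

u · v = (-8)·15 + 8·(-13) = -120 - 104 = -224
Nonzero, so the vectors are not orthogonal.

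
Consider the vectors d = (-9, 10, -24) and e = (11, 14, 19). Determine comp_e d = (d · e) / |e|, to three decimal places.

d · e = (-9)·11 + 10·14 + (-24)·19 = -99 + 140 - 456 = -415
|e| = √(121 + 196 + 361) = √678 ≈ 26.0384
comp_e d = -415 / √678 ≈ -15.938

-15.938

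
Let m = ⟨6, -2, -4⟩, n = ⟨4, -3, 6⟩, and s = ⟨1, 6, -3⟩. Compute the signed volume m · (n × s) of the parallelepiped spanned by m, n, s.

-306

n × s:
i: (-3)·(-3) - 6·6 = 9 - 36 = -27
j: 6·1 - 4·(-3) = 6 - (-12) = 18
k: 4·6 - (-3)·1 = 24 - (-3) = 27
n × s = (-27, 18, 27)
m · (n × s) = 6·(-27) + (-2)·18 + (-4)·27 = -162 - 36 - 108 = -306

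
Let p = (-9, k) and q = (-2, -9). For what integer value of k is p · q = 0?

p · q = (-9)·(-2) + k·(-9) = 18 - 9k
Set equal to 0: -9k = -18, so k = 2.

2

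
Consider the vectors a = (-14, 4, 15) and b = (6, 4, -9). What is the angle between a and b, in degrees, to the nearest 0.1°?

a · b = (-14)·6 + 4·4 + 15·(-9) = -84 + 16 - 135 = -203
|a|² = 196 + 16 + 225 = 437,  |a| = √437 ≈ 20.904545
|b|² = 36 + 16 + 81 = 133,  |b| = √133 ≈ 11.532563
cos θ = -203 / (20.904545 · 11.532563) ≈ -0.84203
θ = arccos(-0.84203) ≈ 147.4°

147.4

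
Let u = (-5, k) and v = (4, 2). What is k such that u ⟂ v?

u · v = (-5)·4 + k·2 = -20 + 2k
Set equal to 0: 2k = 20, so k = 10.

10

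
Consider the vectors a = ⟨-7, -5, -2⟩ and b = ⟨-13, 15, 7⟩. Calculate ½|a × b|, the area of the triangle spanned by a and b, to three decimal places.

92.938

i: (-5)·7 - (-2)·15 = -35 - (-30) = -5
j: (-2)·(-13) - (-7)·7 = 26 - (-49) = 75
k: (-7)·15 - (-5)·(-13) = -105 - 65 = -170
a × b = (-5, 75, -170)
|a × b| = √((-5)² + 75² + (-170)²) = √34550 ≈ 185.8763
area = ½ · 185.8763 ≈ 92.938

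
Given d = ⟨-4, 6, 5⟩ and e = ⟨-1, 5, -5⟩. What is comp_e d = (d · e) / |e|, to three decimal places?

1.260

d · e = (-4)·(-1) + 6·5 + 5·(-5) = 4 + 30 - 25 = 9
|e| = √(1 + 25 + 25) = √51 ≈ 7.1414
comp_e d = 9 / √51 ≈ 1.260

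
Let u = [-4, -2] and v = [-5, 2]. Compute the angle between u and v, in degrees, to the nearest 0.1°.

u · v = (-4)·(-5) + (-2)·2 = 20 - 4 = 16
|u|² = 16 + 4 = 20,  |u| = √20 ≈ 4.472136
|v|² = 25 + 4 = 29,  |v| = √29 ≈ 5.385165
cos θ = 16 / (4.472136 · 5.385165) ≈ 0.66436
θ = arccos(0.66436) ≈ 48.4°

48.4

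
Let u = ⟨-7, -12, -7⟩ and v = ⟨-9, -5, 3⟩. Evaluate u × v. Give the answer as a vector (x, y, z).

(-71, 84, -73)

i: (-12)·3 - (-7)·(-5) = -36 - 35 = -71
j: (-7)·(-9) - (-7)·3 = 63 - (-21) = 84
k: (-7)·(-5) - (-12)·(-9) = 35 - 108 = -73
u × v = (-71, 84, -73)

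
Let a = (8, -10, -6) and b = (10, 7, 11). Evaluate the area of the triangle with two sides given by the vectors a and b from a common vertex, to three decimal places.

i: (-10)·11 - (-6)·7 = -110 - (-42) = -68
j: (-6)·10 - 8·11 = -60 - 88 = -148
k: 8·7 - (-10)·10 = 56 - (-100) = 156
a × b = (-68, -148, 156)
|a × b| = √((-68)² + (-148)² + 156²) = √50864 ≈ 225.5305
area = ½ · 225.5305 ≈ 112.765

112.765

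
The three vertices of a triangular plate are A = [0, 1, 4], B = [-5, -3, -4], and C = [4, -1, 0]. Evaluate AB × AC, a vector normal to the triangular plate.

(0, -52, 26)

AB = (-5, -4, -8)
AC = (4, -2, -4)
i: (-4)·(-4) - (-8)·(-2) = 16 - 16 = 0
j: (-8)·4 - (-5)·(-4) = -32 - 20 = -52
k: (-5)·(-2) - (-4)·4 = 10 - (-16) = 26
AB × AC = (0, -52, 26)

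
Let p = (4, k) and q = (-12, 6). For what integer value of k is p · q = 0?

8

p · q = 4·(-12) + k·6 = -48 + 6k
Set equal to 0: 6k = 48, so k = 8.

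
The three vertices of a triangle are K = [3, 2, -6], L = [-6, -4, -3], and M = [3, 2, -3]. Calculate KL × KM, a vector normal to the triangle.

KL = (-9, -6, 3)
KM = (0, 0, 3)
i: (-6)·3 - 3·0 = -18 - 0 = -18
j: 3·0 - (-9)·3 = 0 - (-27) = 27
k: (-9)·0 - (-6)·0 = 0 - 0 = 0
KL × KM = (-18, 27, 0)

(-18, 27, 0)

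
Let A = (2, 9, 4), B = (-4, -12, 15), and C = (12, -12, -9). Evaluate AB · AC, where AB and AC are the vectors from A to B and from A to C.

AB = B − A = (-6, -21, 11)
AC = C − A = (10, -21, -13)
AB · AC = (-6)·10 + (-21)·(-21) + 11·(-13) = -60 + 441 - 143 = 238

238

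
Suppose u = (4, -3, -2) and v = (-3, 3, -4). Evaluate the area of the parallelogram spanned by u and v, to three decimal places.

28.583

i: (-3)·(-4) - (-2)·3 = 12 - (-6) = 18
j: (-2)·(-3) - 4·(-4) = 6 - (-16) = 22
k: 4·3 - (-3)·(-3) = 12 - 9 = 3
u × v = (18, 22, 3)
|u × v| = √(18² + 22² + 3²) = √817 ≈ 28.5832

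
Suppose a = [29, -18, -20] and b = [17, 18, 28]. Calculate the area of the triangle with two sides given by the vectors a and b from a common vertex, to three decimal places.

i: (-18)·28 - (-20)·18 = -504 - (-360) = -144
j: (-20)·17 - 29·28 = -340 - 812 = -1152
k: 29·18 - (-18)·17 = 522 - (-306) = 828
a × b = (-144, -1152, 828)
|a × b| = √((-144)² + (-1152)² + 828²) = √2033424 ≈ 1425.9818
area = ½ · 1425.9818 ≈ 712.991

712.991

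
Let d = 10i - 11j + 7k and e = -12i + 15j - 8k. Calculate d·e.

d · e = 10·(-12) + (-11)·15 + 7·(-8) = -120 - 165 - 56 = -341

-341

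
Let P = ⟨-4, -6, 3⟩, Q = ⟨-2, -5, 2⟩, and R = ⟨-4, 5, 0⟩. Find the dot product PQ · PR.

14

PQ = Q − P = (2, 1, -1)
PR = R − P = (0, 11, -3)
PQ · PR = 2·0 + 1·11 + (-1)·(-3) = 0 + 11 + 3 = 14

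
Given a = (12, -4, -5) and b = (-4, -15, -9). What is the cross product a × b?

(-39, 128, -196)

i: (-4)·(-9) - (-5)·(-15) = 36 - 75 = -39
j: (-5)·(-4) - 12·(-9) = 20 - (-108) = 128
k: 12·(-15) - (-4)·(-4) = -180 - 16 = -196
a × b = (-39, 128, -196)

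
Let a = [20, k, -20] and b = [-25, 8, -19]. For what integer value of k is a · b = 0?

a · b = 20·(-25) + k·8 + (-20)·(-19) = -120 + 8k
Set equal to 0: 8k = 120, so k = 15.

15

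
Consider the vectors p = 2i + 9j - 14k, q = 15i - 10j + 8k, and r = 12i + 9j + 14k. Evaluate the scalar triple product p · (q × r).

q × r:
i: (-10)·14 - 8·9 = -140 - 72 = -212
j: 8·12 - 15·14 = 96 - 210 = -114
k: 15·9 - (-10)·12 = 135 - (-120) = 255
q × r = (-212, -114, 255)
p · (q × r) = 2·(-212) + 9·(-114) + (-14)·255 = -424 - 1026 - 3570 = -5020

-5020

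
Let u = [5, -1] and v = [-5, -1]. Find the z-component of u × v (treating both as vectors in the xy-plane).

5·(-1) - (-1)·(-5) = -5 - 5 = -10

-10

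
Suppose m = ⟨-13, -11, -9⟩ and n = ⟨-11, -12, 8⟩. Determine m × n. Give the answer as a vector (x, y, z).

i: (-11)·8 - (-9)·(-12) = -88 - 108 = -196
j: (-9)·(-11) - (-13)·8 = 99 - (-104) = 203
k: (-13)·(-12) - (-11)·(-11) = 156 - 121 = 35
m × n = (-196, 203, 35)

(-196, 203, 35)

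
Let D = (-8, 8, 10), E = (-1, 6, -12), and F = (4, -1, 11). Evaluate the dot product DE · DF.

80

DE = E − D = (7, -2, -22)
DF = F − D = (12, -9, 1)
DE · DF = 7·12 + (-2)·(-9) + (-22)·1 = 84 + 18 - 22 = 80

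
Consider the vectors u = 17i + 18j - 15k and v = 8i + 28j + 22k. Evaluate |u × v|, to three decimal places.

i: 18·22 - (-15)·28 = 396 - (-420) = 816
j: (-15)·8 - 17·22 = -120 - 374 = -494
k: 17·28 - 18·8 = 476 - 144 = 332
u × v = (816, -494, 332)
|u × v| = √(816² + (-494)² + 332²) = √1020116 ≈ 1010.0079

1010.008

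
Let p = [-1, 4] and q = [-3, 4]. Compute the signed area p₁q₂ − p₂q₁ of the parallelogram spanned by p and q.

(-1)·4 - 4·(-3) = -4 - (-12) = 8

8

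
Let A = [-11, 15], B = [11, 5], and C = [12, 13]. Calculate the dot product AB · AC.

526

AB = B − A = (22, -10)
AC = C − A = (23, -2)
AB · AC = 22·23 + (-10)·(-2) = 506 + 20 = 526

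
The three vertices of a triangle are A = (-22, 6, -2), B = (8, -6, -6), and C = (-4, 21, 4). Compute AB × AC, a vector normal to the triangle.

AB = (30, -12, -4)
AC = (18, 15, 6)
i: (-12)·6 - (-4)·15 = -72 - (-60) = -12
j: (-4)·18 - 30·6 = -72 - 180 = -252
k: 30·15 - (-12)·18 = 450 - (-216) = 666
AB × AC = (-12, -252, 666)

(-12, -252, 666)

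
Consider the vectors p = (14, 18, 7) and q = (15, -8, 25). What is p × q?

(506, -245, -382)

i: 18·25 - 7·(-8) = 450 - (-56) = 506
j: 7·15 - 14·25 = 105 - 350 = -245
k: 14·(-8) - 18·15 = -112 - 270 = -382
p × q = (506, -245, -382)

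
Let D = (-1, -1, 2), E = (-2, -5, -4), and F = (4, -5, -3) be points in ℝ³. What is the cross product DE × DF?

DE = (-1, -4, -6)
DF = (5, -4, -5)
i: (-4)·(-5) - (-6)·(-4) = 20 - 24 = -4
j: (-6)·5 - (-1)·(-5) = -30 - 5 = -35
k: (-1)·(-4) - (-4)·5 = 4 - (-20) = 24
DE × DF = (-4, -35, 24)

(-4, -35, 24)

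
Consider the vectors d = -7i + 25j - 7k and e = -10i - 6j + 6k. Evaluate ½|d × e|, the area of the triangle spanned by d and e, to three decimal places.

i: 25·6 - (-7)·(-6) = 150 - 42 = 108
j: (-7)·(-10) - (-7)·6 = 70 - (-42) = 112
k: (-7)·(-6) - 25·(-10) = 42 - (-250) = 292
d × e = (108, 112, 292)
|d × e| = √(108² + 112² + 292²) = √109472 ≈ 330.8655
area = ½ · 330.8655 ≈ 165.433

165.433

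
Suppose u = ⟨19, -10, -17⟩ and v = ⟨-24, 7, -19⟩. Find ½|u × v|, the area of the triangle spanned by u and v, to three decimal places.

417.819

i: (-10)·(-19) - (-17)·7 = 190 - (-119) = 309
j: (-17)·(-24) - 19·(-19) = 408 - (-361) = 769
k: 19·7 - (-10)·(-24) = 133 - 240 = -107
u × v = (309, 769, -107)
|u × v| = √(309² + 769² + (-107)²) = √698291 ≈ 835.6381
area = ½ · 835.6381 ≈ 417.819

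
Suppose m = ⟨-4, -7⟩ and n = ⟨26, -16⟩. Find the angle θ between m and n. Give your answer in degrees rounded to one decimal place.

88.1

m · n = (-4)·26 + (-7)·(-16) = -104 + 112 = 8
|m|² = 16 + 49 = 65,  |m| = √65 ≈ 8.062258
|n|² = 676 + 256 = 932,  |n| = √932 ≈ 30.528675
cos θ = 8 / (8.062258 · 30.528675) ≈ 0.03250
θ = arccos(0.03250) ≈ 88.1°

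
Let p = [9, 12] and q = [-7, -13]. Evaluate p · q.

-219

p · q = 9·(-7) + 12·(-13) = -63 - 156 = -219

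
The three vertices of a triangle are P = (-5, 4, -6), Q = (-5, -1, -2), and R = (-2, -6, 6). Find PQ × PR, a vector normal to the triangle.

PQ = (0, -5, 4)
PR = (3, -10, 12)
i: (-5)·12 - 4·(-10) = -60 - (-40) = -20
j: 4·3 - 0·12 = 12 - 0 = 12
k: 0·(-10) - (-5)·3 = 0 - (-15) = 15
PQ × PR = (-20, 12, 15)

(-20, 12, 15)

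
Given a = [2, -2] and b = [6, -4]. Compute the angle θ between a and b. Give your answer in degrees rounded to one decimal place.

a · b = 2·6 + (-2)·(-4) = 12 + 8 = 20
|a|² = 4 + 4 = 8,  |a| = √8 ≈ 2.828427
|b|² = 36 + 16 = 52,  |b| = √52 ≈ 7.211103
cos θ = 20 / (2.828427 · 7.211103) ≈ 0.98058
θ = arccos(0.98058) ≈ 11.3°

11.3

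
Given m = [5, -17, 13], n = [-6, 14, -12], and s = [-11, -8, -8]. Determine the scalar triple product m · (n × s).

n × s:
i: 14·(-8) - (-12)·(-8) = -112 - 96 = -208
j: (-12)·(-11) - (-6)·(-8) = 132 - 48 = 84
k: (-6)·(-8) - 14·(-11) = 48 - (-154) = 202
n × s = (-208, 84, 202)
m · (n × s) = 5·(-208) + (-17)·84 + 13·202 = -1040 - 1428 + 2626 = 158

158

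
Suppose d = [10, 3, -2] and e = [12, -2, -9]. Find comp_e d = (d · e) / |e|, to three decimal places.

8.723

d · e = 10·12 + 3·(-2) + (-2)·(-9) = 120 - 6 + 18 = 132
|e| = √(144 + 4 + 81) = √229 ≈ 15.1327
comp_e d = 132 / √229 ≈ 8.723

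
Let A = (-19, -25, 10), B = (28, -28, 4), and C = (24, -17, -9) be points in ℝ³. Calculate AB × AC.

AB = (47, -3, -6)
AC = (43, 8, -19)
i: (-3)·(-19) - (-6)·8 = 57 - (-48) = 105
j: (-6)·43 - 47·(-19) = -258 - (-893) = 635
k: 47·8 - (-3)·43 = 376 - (-129) = 505
AB × AC = (105, 635, 505)

(105, 635, 505)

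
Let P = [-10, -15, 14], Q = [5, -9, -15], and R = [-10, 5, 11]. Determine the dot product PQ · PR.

207

PQ = Q − P = (15, 6, -29)
PR = R − P = (0, 20, -3)
PQ · PR = 15·0 + 6·20 + (-29)·(-3) = 0 + 120 + 87 = 207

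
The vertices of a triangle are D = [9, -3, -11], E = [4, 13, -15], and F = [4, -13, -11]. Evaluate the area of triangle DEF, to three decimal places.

68.739

DE = (-5, 16, -4),  DF = (-5, -10, 0)
i: 16·0 - (-4)·(-10) = 0 - 40 = -40
j: (-4)·(-5) - (-5)·0 = 20 - 0 = 20
k: (-5)·(-10) - 16·(-5) = 50 - (-80) = 130
DE × DF = (-40, 20, 130)
|DE × DF| = √18900 ≈ 137.4773
area = ½ · 137.4773 ≈ 68.739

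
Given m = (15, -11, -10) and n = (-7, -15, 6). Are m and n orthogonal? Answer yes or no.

yes

m · n = 15·(-7) + (-11)·(-15) + (-10)·6 = -105 + 165 - 60 = 0
Zero, so the vectors are orthogonal.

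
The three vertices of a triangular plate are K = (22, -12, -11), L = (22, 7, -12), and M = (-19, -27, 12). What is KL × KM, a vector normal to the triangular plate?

KL = (0, 19, -1)
KM = (-41, -15, 23)
i: 19·23 - (-1)·(-15) = 437 - 15 = 422
j: (-1)·(-41) - 0·23 = 41 - 0 = 41
k: 0·(-15) - 19·(-41) = 0 - (-779) = 779
KL × KM = (422, 41, 779)

(422, 41, 779)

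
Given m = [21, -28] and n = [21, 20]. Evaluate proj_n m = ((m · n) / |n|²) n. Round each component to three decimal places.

(-2.971, -2.830)

m · n = 21·21 + (-28)·20 = 441 - 560 = -119
|n|² = 441 + 400 = 841
proj_n m = (-119/841) · (21, 20) ≈ (-2.971, -2.830)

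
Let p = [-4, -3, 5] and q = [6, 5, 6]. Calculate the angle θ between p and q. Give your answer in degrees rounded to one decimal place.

p · q = (-4)·6 + (-3)·5 + 5·6 = -24 - 15 + 30 = -9
|p|² = 16 + 9 + 25 = 50,  |p| = √50 ≈ 7.071068
|q|² = 36 + 25 + 36 = 97,  |q| = √97 ≈ 9.848858
cos θ = -9 / (7.071068 · 9.848858) ≈ -0.12923
θ = arccos(-0.12923) ≈ 97.4°

97.4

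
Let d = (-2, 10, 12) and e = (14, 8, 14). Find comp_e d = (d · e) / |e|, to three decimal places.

10.302

d · e = (-2)·14 + 10·8 + 12·14 = -28 + 80 + 168 = 220
|e| = √(196 + 64 + 196) = √456 ≈ 21.3542
comp_e d = 220 / √456 ≈ 10.302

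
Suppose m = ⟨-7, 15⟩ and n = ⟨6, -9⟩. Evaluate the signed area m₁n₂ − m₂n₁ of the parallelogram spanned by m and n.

(-7)·(-9) - 15·6 = 63 - 90 = -27

-27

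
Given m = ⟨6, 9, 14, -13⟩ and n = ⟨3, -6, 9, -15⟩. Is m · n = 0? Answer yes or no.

no

m · n = 6·3 + 9·(-6) + 14·9 + (-13)·(-15) = 18 - 54 + 126 + 195 = 285
Nonzero, so the vectors are not orthogonal.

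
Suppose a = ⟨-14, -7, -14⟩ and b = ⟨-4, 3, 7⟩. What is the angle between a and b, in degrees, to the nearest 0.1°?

110.4

a · b = (-14)·(-4) + (-7)·3 + (-14)·7 = 56 - 21 - 98 = -63
|a|² = 196 + 49 + 196 = 441,  |a| = √441 ≈ 21.000000
|b|² = 16 + 9 + 49 = 74,  |b| = √74 ≈ 8.602325
cos θ = -63 / (21.000000 · 8.602325) ≈ -0.34874
θ = arccos(-0.34874) ≈ 110.4°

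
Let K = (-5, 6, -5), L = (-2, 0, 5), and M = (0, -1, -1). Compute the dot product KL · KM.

KL = L − K = (3, -6, 10)
KM = M − K = (5, -7, 4)
KL · KM = 3·5 + (-6)·(-7) + 10·4 = 15 + 42 + 40 = 97

97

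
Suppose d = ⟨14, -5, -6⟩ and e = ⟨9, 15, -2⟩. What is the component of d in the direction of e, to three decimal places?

d · e = 14·9 + (-5)·15 + (-6)·(-2) = 126 - 75 + 12 = 63
|e| = √(81 + 225 + 4) = √310 ≈ 17.6068
comp_e d = 63 / √310 ≈ 3.578

3.578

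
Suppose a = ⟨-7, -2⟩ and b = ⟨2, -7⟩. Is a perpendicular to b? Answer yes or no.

a · b = (-7)·2 + (-2)·(-7) = -14 + 14 = 0
Zero, so the vectors are orthogonal.

yes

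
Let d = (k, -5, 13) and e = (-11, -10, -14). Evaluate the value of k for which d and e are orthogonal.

-12

d · e = k·(-11) + (-5)·(-10) + 13·(-14) = -132 - 11k
Set equal to 0: -11k = 132, so k = -12.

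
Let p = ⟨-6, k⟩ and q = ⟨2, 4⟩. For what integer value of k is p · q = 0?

3

p · q = (-6)·2 + k·4 = -12 + 4k
Set equal to 0: 4k = 12, so k = 3.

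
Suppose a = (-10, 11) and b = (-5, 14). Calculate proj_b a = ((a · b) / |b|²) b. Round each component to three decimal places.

(-4.615, 12.923)

a · b = (-10)·(-5) + 11·14 = 50 + 154 = 204
|b|² = 25 + 196 = 221
proj_b a = (204/221) · (-5, 14) ≈ (-4.615, 12.923)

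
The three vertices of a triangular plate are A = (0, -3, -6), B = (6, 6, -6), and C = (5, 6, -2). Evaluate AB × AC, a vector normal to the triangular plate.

(36, -24, 9)

AB = (6, 9, 0)
AC = (5, 9, 4)
i: 9·4 - 0·9 = 36 - 0 = 36
j: 0·5 - 6·4 = 0 - 24 = -24
k: 6·9 - 9·5 = 54 - 45 = 9
AB × AC = (36, -24, 9)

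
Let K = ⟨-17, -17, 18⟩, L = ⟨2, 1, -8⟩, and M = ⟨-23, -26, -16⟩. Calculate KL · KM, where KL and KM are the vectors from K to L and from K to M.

608

KL = L − K = (19, 18, -26)
KM = M − K = (-6, -9, -34)
KL · KM = 19·(-6) + 18·(-9) + (-26)·(-34) = -114 - 162 + 884 = 608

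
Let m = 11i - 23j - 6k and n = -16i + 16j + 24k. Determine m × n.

i: (-23)·24 - (-6)·16 = -552 - (-96) = -456
j: (-6)·(-16) - 11·24 = 96 - 264 = -168
k: 11·16 - (-23)·(-16) = 176 - 368 = -192
m × n = (-456, -168, -192)

(-456, -168, -192)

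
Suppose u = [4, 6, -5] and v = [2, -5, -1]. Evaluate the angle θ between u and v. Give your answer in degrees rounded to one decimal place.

u · v = 4·2 + 6·(-5) + (-5)·(-1) = 8 - 30 + 5 = -17
|u|² = 16 + 36 + 25 = 77,  |u| = √77 ≈ 8.774964
|v|² = 4 + 25 + 1 = 30,  |v| = √30 ≈ 5.477226
cos θ = -17 / (8.774964 · 5.477226) ≈ -0.35371
θ = arccos(-0.35371) ≈ 110.7°

110.7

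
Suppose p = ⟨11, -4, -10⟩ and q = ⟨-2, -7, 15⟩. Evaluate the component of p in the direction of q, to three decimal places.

p · q = 11·(-2) + (-4)·(-7) + (-10)·15 = -22 + 28 - 150 = -144
|q| = √(4 + 49 + 225) = √278 ≈ 16.6733
comp_q p = -144 / √278 ≈ -8.637

-8.637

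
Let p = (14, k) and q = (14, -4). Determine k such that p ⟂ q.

p · q = 14·14 + k·(-4) = 196 - 4k
Set equal to 0: -4k = -196, so k = 49.

49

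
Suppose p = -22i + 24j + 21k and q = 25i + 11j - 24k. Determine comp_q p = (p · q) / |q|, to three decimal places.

p · q = (-22)·25 + 24·11 + 21·(-24) = -550 + 264 - 504 = -790
|q| = √(625 + 121 + 576) = √1322 ≈ 36.3593
comp_q p = -790 / √1322 ≈ -21.728

-21.728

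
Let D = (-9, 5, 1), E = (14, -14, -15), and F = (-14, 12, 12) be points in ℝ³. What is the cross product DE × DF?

DE = (23, -19, -16)
DF = (-5, 7, 11)
i: (-19)·11 - (-16)·7 = -209 - (-112) = -97
j: (-16)·(-5) - 23·11 = 80 - 253 = -173
k: 23·7 - (-19)·(-5) = 161 - 95 = 66
DE × DF = (-97, -173, 66)

(-97, -173, 66)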